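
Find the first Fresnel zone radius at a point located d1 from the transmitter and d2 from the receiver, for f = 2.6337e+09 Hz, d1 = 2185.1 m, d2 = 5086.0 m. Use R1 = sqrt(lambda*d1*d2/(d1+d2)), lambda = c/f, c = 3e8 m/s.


lambda = c / f = 3.0000e+08 / 2.6337e+09 = 0.1139082 m
R1 = sqrt(0.1139082 * 2185.1 * 5086.0 / (2185.1 + 5086.0)) = 13.19 m

13.19 m


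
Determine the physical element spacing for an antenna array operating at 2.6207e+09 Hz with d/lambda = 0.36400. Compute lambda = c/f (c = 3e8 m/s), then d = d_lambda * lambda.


lambda = c / f = 3.0000e+08 / 2.6207e+09 = 0.1144732 m
d = 0.36400 * 0.1144732 = 0.04167 m

0.04167 m


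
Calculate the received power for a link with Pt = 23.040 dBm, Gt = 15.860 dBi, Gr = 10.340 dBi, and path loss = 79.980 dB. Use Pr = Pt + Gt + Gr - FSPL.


Pr = 23.040 + 15.860 + 10.340 - 79.980 = -30.74 dBm

-30.74 dBm


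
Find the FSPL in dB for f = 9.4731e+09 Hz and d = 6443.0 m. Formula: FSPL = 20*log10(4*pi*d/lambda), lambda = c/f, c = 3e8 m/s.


lambda = c / f = 3.0000e+08 / 9.4731e+09 = 0.03166862 m
FSPL = 20 * log10(4*pi*6443.0/0.03166862) = 128.2 dB

128.2 dB


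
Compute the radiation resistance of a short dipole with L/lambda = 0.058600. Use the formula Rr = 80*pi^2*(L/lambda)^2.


Rr = 80 * pi^2 * (0.058600)^2 = 80 * 9.869604 * 3.433960e-03 = 2.711 ohm

2.711 ohm


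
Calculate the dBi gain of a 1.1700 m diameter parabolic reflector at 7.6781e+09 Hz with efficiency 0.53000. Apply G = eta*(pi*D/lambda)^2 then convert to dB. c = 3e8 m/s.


lambda = c / f = 3.0000e+08 / 7.6781e+09 = 0.03907217 m
G_linear = 0.53000 * (pi * 1.1700 / 0.03907217)^2 = 4690.426
G_dBi = 10 * log10(4690.426) = 36.71 dBi

36.71 dBi


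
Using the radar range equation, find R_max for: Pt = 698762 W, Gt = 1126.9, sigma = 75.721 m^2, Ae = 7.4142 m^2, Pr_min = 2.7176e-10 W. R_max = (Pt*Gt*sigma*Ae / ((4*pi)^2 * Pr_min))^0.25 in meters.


R^4 = 698762*1126.9*75.721*7.4142 / ((4*pi)^2 * 2.7176e-10) = 1.030125e+19
R_max = 1.030125e+19^0.25 = 56653 m

56653 m


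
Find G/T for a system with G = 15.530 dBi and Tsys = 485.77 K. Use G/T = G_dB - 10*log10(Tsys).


G/T = 15.530 - 10*log10(485.77) = 15.530 - 26.86431 = -11.33 dB/K

-11.33 dB/K


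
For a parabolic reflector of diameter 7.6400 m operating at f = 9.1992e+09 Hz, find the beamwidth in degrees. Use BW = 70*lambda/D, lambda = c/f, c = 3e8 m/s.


lambda = c / f = 3.0000e+08 / 9.1992e+09 = 0.03261153 m
BW = 70 * 0.03261153 / 7.6400 = 0.2988 deg

0.2988 deg


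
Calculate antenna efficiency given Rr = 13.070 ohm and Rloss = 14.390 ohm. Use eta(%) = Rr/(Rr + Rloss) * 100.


eta = 13.070 / (13.070 + 14.390) * 100 = 47.60%

47.60%


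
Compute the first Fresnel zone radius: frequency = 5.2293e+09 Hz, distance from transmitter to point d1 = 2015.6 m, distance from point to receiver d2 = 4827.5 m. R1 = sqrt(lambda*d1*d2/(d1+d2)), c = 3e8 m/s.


lambda = c / f = 3.0000e+08 / 5.2293e+09 = 0.05736906 m
R1 = sqrt(0.05736906 * 2015.6 * 4827.5 / (2015.6 + 4827.5)) = 9.032 m

9.032 m


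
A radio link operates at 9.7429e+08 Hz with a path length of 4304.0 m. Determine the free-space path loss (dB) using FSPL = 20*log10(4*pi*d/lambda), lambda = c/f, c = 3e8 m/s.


lambda = c / f = 3.0000e+08 / 9.7429e+08 = 0.3079165 m
FSPL = 20 * log10(4*pi*4304.0/0.3079165) = 104.9 dB

104.9 dB


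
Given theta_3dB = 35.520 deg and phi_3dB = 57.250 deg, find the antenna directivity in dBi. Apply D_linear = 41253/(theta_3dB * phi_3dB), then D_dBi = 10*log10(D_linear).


D_linear = 41253 / (35.520 * 57.250) = 20.28650
D_dBi = 10 * log10(20.28650) = 13.07 dBi

13.07 dBi


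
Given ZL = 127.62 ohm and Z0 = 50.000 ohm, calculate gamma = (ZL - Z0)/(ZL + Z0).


gamma = (127.62 - 50.000) / (127.62 + 50.000) = 0.4370

0.4370


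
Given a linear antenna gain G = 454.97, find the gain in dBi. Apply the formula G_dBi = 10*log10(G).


G_dBi = 10 * log10(454.97) = 26.58 dBi

26.58 dBi


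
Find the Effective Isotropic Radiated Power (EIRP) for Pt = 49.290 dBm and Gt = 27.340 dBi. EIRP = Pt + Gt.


EIRP = Pt + Gt = 49.290 + 27.340 = 76.63 dBm

76.63 dBm


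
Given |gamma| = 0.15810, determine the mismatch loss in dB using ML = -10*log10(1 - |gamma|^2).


ML = -10 * log10(1 - 0.15810^2) = -10 * log10(0.97500439) = 0.1099 dB

0.1099 dB


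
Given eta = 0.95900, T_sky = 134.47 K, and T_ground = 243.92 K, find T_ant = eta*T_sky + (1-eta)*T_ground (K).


T_ant = 0.95900 * 134.47 + (1 - 0.95900) * 243.92 = 139.0 K

139.0 K


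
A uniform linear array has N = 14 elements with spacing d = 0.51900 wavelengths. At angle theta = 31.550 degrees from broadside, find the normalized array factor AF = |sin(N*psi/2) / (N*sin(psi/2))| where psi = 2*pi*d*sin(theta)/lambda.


psi = 2*pi*0.51900*sin(31.550 deg) = 1.706280 rad
AF = |sin(14*1.706280/2) / (14*sin(1.706280/2))| = 0.05528

0.05528


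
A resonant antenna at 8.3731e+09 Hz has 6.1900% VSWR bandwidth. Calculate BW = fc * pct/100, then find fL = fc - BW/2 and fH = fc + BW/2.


BW = 8.3731e+09 * 6.1900/100 = 5.182949e+08 Hz
fL = 8.3731e+09 - 5.182949e+08/2 = 8.114e+09 Hz
fH = 8.3731e+09 + 5.182949e+08/2 = 8.632e+09 Hz

BW=5.183e+08 Hz, fL=8.114e+09 Hz, fH=8.632e+09 Hz


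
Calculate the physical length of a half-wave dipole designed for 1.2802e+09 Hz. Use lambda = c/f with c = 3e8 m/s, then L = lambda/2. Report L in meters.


lambda = c / f = 3.0000e+08 / 1.2802e+09 = 0.2343384 m
L = lambda / 2 = 0.2343384 / 2 = 0.1172 m

0.1172 m


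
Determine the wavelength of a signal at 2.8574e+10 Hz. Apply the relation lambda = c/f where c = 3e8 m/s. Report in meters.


lambda = c / f = 3.0000e+08 / 2.8574e+10 = 0.01050 m

0.01050 m


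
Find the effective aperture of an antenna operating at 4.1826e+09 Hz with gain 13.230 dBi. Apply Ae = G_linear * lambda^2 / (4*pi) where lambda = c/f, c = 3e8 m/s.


lambda = c / f = 3.0000e+08 / 4.1826e+09 = 0.07172572 m
G_linear = 10^(13.230/10) = 21.03778
Ae = G_linear * lambda^2 / (4*pi) = 21.03778 * 0.07172572^2 / (4*pi) = 8.613e-03 m^2

8.613e-03 m^2


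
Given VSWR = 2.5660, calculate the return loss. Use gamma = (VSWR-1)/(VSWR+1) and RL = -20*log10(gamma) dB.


gamma = (2.5660 - 1) / (2.5660 + 1) = 0.4391475
RL = -20 * log10(0.4391475) = 7.148 dB

7.148 dB


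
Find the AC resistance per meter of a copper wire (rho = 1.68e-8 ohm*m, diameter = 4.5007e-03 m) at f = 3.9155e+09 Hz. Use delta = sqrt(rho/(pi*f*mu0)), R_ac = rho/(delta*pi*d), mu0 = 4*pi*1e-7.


delta = sqrt(1.68e-8 / (pi * 3.9155e+09 * 4*pi*1e-7)) = 1.042512e-06 m
R_ac = 1.68e-8 / (1.042512e-06 * pi * 4.5007e-03) = 1.140 ohm/m

1.140 ohm/m


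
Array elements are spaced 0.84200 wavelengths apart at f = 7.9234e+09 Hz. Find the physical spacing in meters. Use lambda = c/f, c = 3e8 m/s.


lambda = c / f = 3.0000e+08 / 7.9234e+09 = 0.03786253 m
d = 0.84200 * 0.03786253 = 0.03188 m

0.03188 m


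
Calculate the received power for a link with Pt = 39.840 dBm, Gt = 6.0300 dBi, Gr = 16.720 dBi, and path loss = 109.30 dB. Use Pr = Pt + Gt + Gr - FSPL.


Pr = 39.840 + 6.0300 + 16.720 - 109.30 = -46.71 dBm

-46.71 dBm


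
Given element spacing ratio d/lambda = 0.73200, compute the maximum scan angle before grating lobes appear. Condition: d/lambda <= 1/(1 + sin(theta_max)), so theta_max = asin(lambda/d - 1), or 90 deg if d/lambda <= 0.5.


lambda/d - 1 = 1/0.73200 - 1 = 0.3661202
theta_max = asin(0.3661202) = 21.48 deg

21.48 deg


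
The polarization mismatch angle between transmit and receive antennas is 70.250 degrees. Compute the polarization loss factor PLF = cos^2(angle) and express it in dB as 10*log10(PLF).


PLF_linear = cos^2(70.250 deg) = 0.1141877
PLF_dB = 10 * log10(0.1141877) = -9.424 dB

-9.424 dB


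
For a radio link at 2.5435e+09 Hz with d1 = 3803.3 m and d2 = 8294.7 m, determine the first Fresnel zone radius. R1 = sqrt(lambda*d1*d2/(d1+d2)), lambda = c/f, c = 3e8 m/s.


lambda = c / f = 3.0000e+08 / 2.5435e+09 = 0.1179477 m
R1 = sqrt(0.1179477 * 3803.3 * 8294.7 / (3803.3 + 8294.7)) = 17.54 m

17.54 m


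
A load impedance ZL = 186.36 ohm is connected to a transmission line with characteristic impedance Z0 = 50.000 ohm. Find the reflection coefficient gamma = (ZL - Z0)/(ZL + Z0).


gamma = (186.36 - 50.000) / (186.36 + 50.000) = 0.5769

0.5769


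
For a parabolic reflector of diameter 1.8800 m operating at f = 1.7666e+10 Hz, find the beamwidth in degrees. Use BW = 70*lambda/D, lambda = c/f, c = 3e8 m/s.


lambda = c / f = 3.0000e+08 / 1.7666e+10 = 0.01698177 m
BW = 70 * 0.01698177 / 1.8800 = 0.6323 deg

0.6323 deg


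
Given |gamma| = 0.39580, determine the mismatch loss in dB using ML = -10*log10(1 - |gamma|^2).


ML = -10 * log10(1 - 0.39580^2) = -10 * log10(0.84334236) = 0.7400 dB

0.7400 dB


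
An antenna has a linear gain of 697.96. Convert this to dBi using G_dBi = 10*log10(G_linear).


G_dBi = 10 * log10(697.96) = 28.44 dBi

28.44 dBi


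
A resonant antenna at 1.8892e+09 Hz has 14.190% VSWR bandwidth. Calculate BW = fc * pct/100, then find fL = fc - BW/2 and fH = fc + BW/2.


BW = 1.8892e+09 * 14.190/100 = 2.680775e+08 Hz
fL = 1.8892e+09 - 2.680775e+08/2 = 1.755e+09 Hz
fH = 1.8892e+09 + 2.680775e+08/2 = 2.023e+09 Hz

BW=2.681e+08 Hz, fL=1.755e+09 Hz, fH=2.023e+09 Hz


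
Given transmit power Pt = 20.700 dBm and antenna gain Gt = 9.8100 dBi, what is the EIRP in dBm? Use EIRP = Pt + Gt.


EIRP = Pt + Gt = 20.700 + 9.8100 = 30.51 dBm

30.51 dBm


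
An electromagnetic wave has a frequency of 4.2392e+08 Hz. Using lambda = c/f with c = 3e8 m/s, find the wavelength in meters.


lambda = c / f = 3.0000e+08 / 4.2392e+08 = 0.7077 m

0.7077 m


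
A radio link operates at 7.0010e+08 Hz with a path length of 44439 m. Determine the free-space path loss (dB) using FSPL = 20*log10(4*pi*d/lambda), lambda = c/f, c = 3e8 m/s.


lambda = c / f = 3.0000e+08 / 7.0010e+08 = 0.4285102 m
FSPL = 20 * log10(4*pi*44439/0.4285102) = 122.3 dB

122.3 dB


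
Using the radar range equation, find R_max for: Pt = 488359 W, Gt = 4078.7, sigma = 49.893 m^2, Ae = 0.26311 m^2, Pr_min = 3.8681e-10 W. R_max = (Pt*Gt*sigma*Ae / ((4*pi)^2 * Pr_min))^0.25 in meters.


R^4 = 488359*4078.7*49.893*0.26311 / ((4*pi)^2 * 3.8681e-10) = 4.280756e+17
R_max = 4.280756e+17^0.25 = 25579 m

25579 m


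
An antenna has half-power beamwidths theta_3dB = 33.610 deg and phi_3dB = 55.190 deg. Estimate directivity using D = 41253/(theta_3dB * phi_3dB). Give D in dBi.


D_linear = 41253 / (33.610 * 55.190) = 22.23958
D_dBi = 10 * log10(22.23958) = 13.47 dBi

13.47 dBi


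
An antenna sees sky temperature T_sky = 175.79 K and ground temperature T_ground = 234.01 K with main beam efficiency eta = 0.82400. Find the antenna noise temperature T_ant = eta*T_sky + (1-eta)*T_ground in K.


T_ant = 0.82400 * 175.79 + (1 - 0.82400) * 234.01 = 186.0 K

186.0 K


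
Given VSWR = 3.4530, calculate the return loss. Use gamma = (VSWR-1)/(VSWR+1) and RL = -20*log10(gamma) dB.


gamma = (3.4530 - 1) / (3.4530 + 1) = 0.5508646
RL = -20 * log10(0.5508646) = 5.179 dB

5.179 dB


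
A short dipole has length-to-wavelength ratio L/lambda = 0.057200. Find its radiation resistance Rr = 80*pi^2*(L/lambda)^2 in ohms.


Rr = 80 * pi^2 * (0.057200)^2 = 80 * 9.869604 * 3.271840e-03 = 2.583 ohm

2.583 ohm


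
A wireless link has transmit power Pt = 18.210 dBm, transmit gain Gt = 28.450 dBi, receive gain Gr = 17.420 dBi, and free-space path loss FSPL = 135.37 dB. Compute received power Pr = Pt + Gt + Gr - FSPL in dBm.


Pr = 18.210 + 28.450 + 17.420 - 135.37 = -71.29 dBm

-71.29 dBm


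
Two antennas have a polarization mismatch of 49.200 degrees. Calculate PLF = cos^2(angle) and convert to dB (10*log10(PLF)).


PLF_linear = cos^2(49.200 deg) = 0.4269585
PLF_dB = 10 * log10(0.4269585) = -3.696 dB

-3.696 dB


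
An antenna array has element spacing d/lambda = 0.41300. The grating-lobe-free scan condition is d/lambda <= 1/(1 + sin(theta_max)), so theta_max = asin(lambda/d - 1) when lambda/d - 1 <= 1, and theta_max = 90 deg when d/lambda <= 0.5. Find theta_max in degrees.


lambda/d - 1 = 1/0.41300 - 1 = 1.421308 >= 1
d/lambda <= 0.5, so the array can scan to endfire without grating lobes: theta_max = 90 deg

90 deg


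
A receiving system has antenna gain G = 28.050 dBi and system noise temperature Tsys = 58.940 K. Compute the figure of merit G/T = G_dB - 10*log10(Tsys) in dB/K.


G/T = 28.050 - 10*log10(58.940) = 28.050 - 17.70410 = 10.35 dB/K

10.35 dB/K


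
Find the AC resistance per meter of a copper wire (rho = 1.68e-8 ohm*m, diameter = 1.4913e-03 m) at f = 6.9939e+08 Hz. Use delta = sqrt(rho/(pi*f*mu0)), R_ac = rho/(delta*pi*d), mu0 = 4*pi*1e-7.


delta = sqrt(1.68e-8 / (pi * 6.9939e+08 * 4*pi*1e-7)) = 2.466693e-06 m
R_ac = 1.68e-8 / (2.466693e-06 * pi * 1.4913e-03) = 1.454 ohm/m

1.454 ohm/m


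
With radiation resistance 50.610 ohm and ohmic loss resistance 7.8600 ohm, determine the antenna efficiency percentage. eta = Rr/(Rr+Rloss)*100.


eta = 50.610 / (50.610 + 7.8600) * 100 = 86.56%

86.56%


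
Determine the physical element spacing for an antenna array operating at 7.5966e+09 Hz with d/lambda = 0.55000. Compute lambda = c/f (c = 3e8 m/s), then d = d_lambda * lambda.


lambda = c / f = 3.0000e+08 / 7.5966e+09 = 0.03949135 m
d = 0.55000 * 0.03949135 = 0.02172 m

0.02172 m


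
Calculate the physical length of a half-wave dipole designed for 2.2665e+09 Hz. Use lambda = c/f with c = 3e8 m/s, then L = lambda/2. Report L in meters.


lambda = c / f = 3.0000e+08 / 2.2665e+09 = 0.1323627 m
L = lambda / 2 = 0.1323627 / 2 = 0.06618 m

0.06618 m


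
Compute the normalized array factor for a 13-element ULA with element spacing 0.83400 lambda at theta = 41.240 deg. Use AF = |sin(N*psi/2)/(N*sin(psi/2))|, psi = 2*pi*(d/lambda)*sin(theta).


psi = 2*pi*0.83400*sin(41.240 deg) = 3.454401 rad
AF = |sin(13*3.454401/2) / (13*sin(3.454401/2))| = 0.03474

0.03474


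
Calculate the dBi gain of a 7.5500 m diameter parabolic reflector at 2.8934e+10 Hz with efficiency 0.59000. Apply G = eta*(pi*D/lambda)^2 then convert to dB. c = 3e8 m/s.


lambda = c / f = 3.0000e+08 / 2.8934e+10 = 0.01036842 m
G_linear = 0.59000 * (pi * 7.5500 / 0.01036842)^2 = 3.087596e+06
G_dBi = 10 * log10(3.087596e+06) = 64.90 dBi

64.90 dBi


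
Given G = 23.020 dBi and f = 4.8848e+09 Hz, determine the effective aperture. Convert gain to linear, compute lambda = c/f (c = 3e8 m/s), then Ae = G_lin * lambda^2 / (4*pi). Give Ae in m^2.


lambda = c / f = 3.0000e+08 / 4.8848e+09 = 0.06141500 m
G_linear = 10^(23.020/10) = 200.4472
Ae = G_linear * lambda^2 / (4*pi) = 200.4472 * 0.06141500^2 / (4*pi) = 0.06016 m^2

0.06016 m^2


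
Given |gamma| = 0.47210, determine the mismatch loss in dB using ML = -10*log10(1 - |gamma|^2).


ML = -10 * log10(1 - 0.47210^2) = -10 * log10(0.77712159) = 1.095 dB

1.095 dB


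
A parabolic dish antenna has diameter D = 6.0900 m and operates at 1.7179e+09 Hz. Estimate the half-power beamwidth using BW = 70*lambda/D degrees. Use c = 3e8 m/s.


lambda = c / f = 3.0000e+08 / 1.7179e+09 = 0.1746318 m
BW = 70 * 0.1746318 / 6.0900 = 2.007 deg

2.007 deg


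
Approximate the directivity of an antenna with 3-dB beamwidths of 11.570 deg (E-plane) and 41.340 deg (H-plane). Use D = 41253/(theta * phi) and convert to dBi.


D_linear = 41253 / (11.570 * 41.340) = 86.24853
D_dBi = 10 * log10(86.24853) = 19.36 dBi

19.36 dBi


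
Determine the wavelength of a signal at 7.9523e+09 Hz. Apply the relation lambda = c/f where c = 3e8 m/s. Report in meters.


lambda = c / f = 3.0000e+08 / 7.9523e+09 = 0.03772 m

0.03772 m


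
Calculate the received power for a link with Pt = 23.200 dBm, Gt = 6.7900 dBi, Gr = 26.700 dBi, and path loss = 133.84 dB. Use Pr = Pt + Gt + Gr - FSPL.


Pr = 23.200 + 6.7900 + 26.700 - 133.84 = -77.15 dBm

-77.15 dBm


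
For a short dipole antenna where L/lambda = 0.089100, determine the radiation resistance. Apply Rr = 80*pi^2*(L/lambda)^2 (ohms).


Rr = 80 * pi^2 * (0.089100)^2 = 80 * 9.869604 * 7.938810e-03 = 6.268 ohm

6.268 ohm


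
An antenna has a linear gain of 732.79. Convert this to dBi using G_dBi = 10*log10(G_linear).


G_dBi = 10 * log10(732.79) = 28.65 dBi

28.65 dBi


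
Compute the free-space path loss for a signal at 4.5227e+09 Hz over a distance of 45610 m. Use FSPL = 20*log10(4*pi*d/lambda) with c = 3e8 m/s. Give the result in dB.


lambda = c / f = 3.0000e+08 / 4.5227e+09 = 0.06633206 m
FSPL = 20 * log10(4*pi*45610/0.06633206) = 138.7 dB

138.7 dB


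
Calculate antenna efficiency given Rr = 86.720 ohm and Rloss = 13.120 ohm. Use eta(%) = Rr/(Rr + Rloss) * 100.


eta = 86.720 / (86.720 + 13.120) * 100 = 86.86%

86.86%


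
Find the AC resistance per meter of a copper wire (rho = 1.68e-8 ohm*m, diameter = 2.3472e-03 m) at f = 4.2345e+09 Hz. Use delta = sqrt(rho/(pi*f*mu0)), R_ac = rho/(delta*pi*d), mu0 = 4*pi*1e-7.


delta = sqrt(1.68e-8 / (pi * 4.2345e+09 * 4*pi*1e-7)) = 1.002475e-06 m
R_ac = 1.68e-8 / (1.002475e-06 * pi * 2.3472e-03) = 2.273 ohm/m

2.273 ohm/m


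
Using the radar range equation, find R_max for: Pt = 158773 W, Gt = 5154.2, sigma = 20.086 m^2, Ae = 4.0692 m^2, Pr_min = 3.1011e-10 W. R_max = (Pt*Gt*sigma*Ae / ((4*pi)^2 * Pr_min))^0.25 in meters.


R^4 = 158773*5154.2*20.086*4.0692 / ((4*pi)^2 * 3.1011e-10) = 1.365856e+18
R_max = 1.365856e+18^0.25 = 34186 m

34186 m


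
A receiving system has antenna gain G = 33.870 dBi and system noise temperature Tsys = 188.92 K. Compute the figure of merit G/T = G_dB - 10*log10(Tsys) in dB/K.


G/T = 33.870 - 10*log10(188.92) = 33.870 - 22.76278 = 11.11 dB/K

11.11 dB/K


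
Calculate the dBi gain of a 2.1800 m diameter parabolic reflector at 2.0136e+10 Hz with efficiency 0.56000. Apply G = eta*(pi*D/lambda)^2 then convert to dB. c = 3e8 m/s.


lambda = c / f = 3.0000e+08 / 2.0136e+10 = 0.01489869 m
G_linear = 0.56000 * (pi * 2.1800 / 0.01489869)^2 = 118332.7
G_dBi = 10 * log10(118332.7) = 50.73 dBi

50.73 dBi


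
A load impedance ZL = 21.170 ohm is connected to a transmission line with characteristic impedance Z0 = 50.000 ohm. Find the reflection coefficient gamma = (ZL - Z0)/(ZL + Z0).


gamma = (21.170 - 50.000) / (21.170 + 50.000) = -0.4051

-0.4051


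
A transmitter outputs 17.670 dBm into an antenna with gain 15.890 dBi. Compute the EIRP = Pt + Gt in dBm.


EIRP = Pt + Gt = 17.670 + 15.890 = 33.56 dBm

33.56 dBm


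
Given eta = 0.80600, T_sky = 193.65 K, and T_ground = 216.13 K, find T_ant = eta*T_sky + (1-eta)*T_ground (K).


T_ant = 0.80600 * 193.65 + (1 - 0.80600) * 216.13 = 198.0 K

198.0 K


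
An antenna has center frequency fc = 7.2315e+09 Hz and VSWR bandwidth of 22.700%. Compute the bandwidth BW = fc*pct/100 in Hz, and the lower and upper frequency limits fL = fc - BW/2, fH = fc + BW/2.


BW = 7.2315e+09 * 22.700/100 = 1.641550e+09 Hz
fL = 7.2315e+09 - 1.641550e+09/2 = 6.411e+09 Hz
fH = 7.2315e+09 + 1.641550e+09/2 = 8.052e+09 Hz

BW=1.642e+09 Hz, fL=6.411e+09 Hz, fH=8.052e+09 Hz


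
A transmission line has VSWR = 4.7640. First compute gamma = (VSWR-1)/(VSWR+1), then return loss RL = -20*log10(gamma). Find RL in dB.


gamma = (4.7640 - 1) / (4.7640 + 1) = 0.6530187
RL = -20 * log10(0.6530187) = 3.701 dB

3.701 dB


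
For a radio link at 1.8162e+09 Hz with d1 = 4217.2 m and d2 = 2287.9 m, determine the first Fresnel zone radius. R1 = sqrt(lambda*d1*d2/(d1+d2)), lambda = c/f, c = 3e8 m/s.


lambda = c / f = 3.0000e+08 / 1.8162e+09 = 0.1651800 m
R1 = sqrt(0.1651800 * 4217.2 * 2287.9 / (4217.2 + 2287.9)) = 15.65 m

15.65 m


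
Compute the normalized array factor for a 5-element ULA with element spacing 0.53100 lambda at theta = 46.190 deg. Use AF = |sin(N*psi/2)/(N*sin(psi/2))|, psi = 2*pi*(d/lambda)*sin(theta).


psi = 2*pi*0.53100*sin(46.190 deg) = 2.407657 rad
AF = |sin(5*2.407657/2) / (5*sin(2.407657/2))| = 0.05592

0.05592


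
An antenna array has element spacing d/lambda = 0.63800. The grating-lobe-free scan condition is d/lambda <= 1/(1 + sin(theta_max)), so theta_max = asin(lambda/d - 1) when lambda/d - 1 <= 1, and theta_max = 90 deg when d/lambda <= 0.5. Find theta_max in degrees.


lambda/d - 1 = 1/0.63800 - 1 = 0.5673981
theta_max = asin(0.5673981) = 34.57 deg

34.57 deg


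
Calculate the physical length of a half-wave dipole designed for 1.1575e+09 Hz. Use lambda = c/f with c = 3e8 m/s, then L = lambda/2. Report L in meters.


lambda = c / f = 3.0000e+08 / 1.1575e+09 = 0.2591793 m
L = lambda / 2 = 0.2591793 / 2 = 0.1296 m

0.1296 m


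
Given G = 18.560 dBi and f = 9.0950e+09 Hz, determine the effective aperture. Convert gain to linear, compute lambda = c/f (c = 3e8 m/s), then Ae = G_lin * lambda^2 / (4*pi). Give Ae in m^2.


lambda = c / f = 3.0000e+08 / 9.0950e+09 = 0.03298516 m
G_linear = 10^(18.560/10) = 71.77943
Ae = G_linear * lambda^2 / (4*pi) = 71.77943 * 0.03298516^2 / (4*pi) = 6.215e-03 m^2

6.215e-03 m^2


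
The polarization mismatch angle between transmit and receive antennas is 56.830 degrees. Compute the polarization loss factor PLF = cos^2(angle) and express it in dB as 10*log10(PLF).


PLF_linear = cos^2(56.830 deg) = 0.2993458
PLF_dB = 10 * log10(0.2993458) = -5.238 dB

-5.238 dB


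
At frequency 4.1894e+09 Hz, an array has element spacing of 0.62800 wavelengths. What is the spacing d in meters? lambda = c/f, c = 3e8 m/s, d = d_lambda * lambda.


lambda = c / f = 3.0000e+08 / 4.1894e+09 = 0.07160930 m
d = 0.62800 * 0.07160930 = 0.04497 m

0.04497 m


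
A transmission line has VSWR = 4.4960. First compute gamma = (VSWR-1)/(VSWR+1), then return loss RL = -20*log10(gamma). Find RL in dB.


gamma = (4.4960 - 1) / (4.4960 + 1) = 0.6360990
RL = -20 * log10(0.6360990) = 3.930 dB

3.930 dB


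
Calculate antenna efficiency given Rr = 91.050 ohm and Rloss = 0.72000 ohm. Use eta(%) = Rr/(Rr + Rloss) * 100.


eta = 91.050 / (91.050 + 0.72000) * 100 = 99.22%

99.22%


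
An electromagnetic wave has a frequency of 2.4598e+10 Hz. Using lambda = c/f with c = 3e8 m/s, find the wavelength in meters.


lambda = c / f = 3.0000e+08 / 2.4598e+10 = 0.01220 m

0.01220 m


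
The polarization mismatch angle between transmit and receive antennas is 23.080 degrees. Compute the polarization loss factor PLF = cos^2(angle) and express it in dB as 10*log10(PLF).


PLF_linear = cos^2(23.080 deg) = 0.8463234
PLF_dB = 10 * log10(0.8463234) = -0.7246 dB

-0.7246 dB


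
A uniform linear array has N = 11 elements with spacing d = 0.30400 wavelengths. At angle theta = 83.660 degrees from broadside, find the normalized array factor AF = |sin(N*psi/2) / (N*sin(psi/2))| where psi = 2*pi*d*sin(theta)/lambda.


psi = 2*pi*0.30400*sin(83.660 deg) = 1.898406 rad
AF = |sin(11*1.898406/2) / (11*sin(1.898406/2))| = 0.09508

0.09508


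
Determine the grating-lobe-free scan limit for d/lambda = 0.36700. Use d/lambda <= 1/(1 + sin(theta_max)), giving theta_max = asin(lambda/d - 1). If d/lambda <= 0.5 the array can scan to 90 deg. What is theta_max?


lambda/d - 1 = 1/0.36700 - 1 = 1.724796 >= 1
d/lambda <= 0.5, so the array can scan to endfire without grating lobes: theta_max = 90 deg

90 deg


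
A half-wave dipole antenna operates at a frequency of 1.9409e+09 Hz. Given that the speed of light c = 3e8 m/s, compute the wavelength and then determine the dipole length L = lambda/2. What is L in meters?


lambda = c / f = 3.0000e+08 / 1.9409e+09 = 0.1545675 m
L = lambda / 2 = 0.1545675 / 2 = 0.07728 m

0.07728 m


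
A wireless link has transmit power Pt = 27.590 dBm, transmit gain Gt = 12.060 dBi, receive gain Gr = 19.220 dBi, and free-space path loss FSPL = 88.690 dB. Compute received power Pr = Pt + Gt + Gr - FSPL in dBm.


Pr = 27.590 + 12.060 + 19.220 - 88.690 = -29.82 dBm

-29.82 dBm


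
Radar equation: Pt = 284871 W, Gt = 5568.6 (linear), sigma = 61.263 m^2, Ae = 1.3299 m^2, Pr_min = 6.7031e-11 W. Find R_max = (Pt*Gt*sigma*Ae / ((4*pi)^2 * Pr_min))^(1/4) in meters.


R^4 = 284871*5568.6*61.263*1.3299 / ((4*pi)^2 * 6.7031e-11) = 1.221001e+19
R_max = 1.221001e+19^0.25 = 59112 m

59112 m


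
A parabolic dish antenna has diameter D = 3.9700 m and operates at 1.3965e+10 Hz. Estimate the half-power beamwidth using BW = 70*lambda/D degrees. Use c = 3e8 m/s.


lambda = c / f = 3.0000e+08 / 1.3965e+10 = 0.02148228 m
BW = 70 * 0.02148228 / 3.9700 = 0.3788 deg

0.3788 deg


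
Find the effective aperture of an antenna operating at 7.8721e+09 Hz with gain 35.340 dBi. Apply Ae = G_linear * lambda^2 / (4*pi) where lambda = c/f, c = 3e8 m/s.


lambda = c / f = 3.0000e+08 / 7.8721e+09 = 0.03810927 m
G_linear = 10^(35.340/10) = 3419.794
Ae = G_linear * lambda^2 / (4*pi) = 3419.794 * 0.03810927^2 / (4*pi) = 0.3952 m^2

0.3952 m^2


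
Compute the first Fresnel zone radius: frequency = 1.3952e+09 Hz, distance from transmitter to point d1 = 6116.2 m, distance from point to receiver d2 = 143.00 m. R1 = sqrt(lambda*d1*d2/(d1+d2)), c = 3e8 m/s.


lambda = c / f = 3.0000e+08 / 1.3952e+09 = 0.2150229 m
R1 = sqrt(0.2150229 * 6116.2 * 143.00 / (6116.2 + 143.00)) = 5.481 m

5.481 m


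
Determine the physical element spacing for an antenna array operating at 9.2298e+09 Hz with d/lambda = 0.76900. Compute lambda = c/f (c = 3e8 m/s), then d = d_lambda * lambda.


lambda = c / f = 3.0000e+08 / 9.2298e+09 = 0.03250341 m
d = 0.76900 * 0.03250341 = 0.02500 m

0.02500 m


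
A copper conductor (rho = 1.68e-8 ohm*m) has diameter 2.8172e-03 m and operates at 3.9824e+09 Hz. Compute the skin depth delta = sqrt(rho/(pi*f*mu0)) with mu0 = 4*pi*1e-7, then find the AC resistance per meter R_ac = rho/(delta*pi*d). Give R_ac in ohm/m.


delta = sqrt(1.68e-8 / (pi * 3.9824e+09 * 4*pi*1e-7)) = 1.033719e-06 m
R_ac = 1.68e-8 / (1.033719e-06 * pi * 2.8172e-03) = 1.836 ohm/m

1.836 ohm/m


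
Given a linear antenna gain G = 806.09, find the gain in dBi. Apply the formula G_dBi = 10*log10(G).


G_dBi = 10 * log10(806.09) = 29.06 dBi

29.06 dBi


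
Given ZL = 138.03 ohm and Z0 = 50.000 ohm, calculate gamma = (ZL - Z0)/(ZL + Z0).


gamma = (138.03 - 50.000) / (138.03 + 50.000) = 0.4682

0.4682


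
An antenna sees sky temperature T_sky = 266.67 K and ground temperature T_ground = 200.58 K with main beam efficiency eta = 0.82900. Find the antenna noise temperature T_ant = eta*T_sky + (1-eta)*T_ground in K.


T_ant = 0.82900 * 266.67 + (1 - 0.82900) * 200.58 = 255.4 K

255.4 K


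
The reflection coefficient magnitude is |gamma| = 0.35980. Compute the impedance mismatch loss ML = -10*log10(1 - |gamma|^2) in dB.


ML = -10 * log10(1 - 0.35980^2) = -10 * log10(0.87054396) = 0.6021 dB

0.6021 dB


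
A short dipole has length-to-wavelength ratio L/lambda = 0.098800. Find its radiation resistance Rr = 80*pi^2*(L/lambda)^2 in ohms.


Rr = 80 * pi^2 * (0.098800)^2 = 80 * 9.869604 * 9.761440e-03 = 7.707 ohm

7.707 ohm


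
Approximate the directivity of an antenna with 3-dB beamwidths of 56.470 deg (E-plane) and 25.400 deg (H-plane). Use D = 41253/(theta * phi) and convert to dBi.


D_linear = 41253 / (56.470 * 25.400) = 28.76100
D_dBi = 10 * log10(28.76100) = 14.59 dBi

14.59 dBi


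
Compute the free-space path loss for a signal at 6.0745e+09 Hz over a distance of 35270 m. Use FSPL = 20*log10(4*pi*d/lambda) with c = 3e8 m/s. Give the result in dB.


lambda = c / f = 3.0000e+08 / 6.0745e+09 = 0.04938678 m
FSPL = 20 * log10(4*pi*35270/0.04938678) = 139.1 dB

139.1 dB


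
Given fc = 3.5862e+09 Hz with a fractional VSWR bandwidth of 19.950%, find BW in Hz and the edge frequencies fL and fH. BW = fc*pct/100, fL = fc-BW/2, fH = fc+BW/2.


BW = 3.5862e+09 * 19.950/100 = 7.154469e+08 Hz
fL = 3.5862e+09 - 7.154469e+08/2 = 3.228e+09 Hz
fH = 3.5862e+09 + 7.154469e+08/2 = 3.944e+09 Hz

BW=7.154e+08 Hz, fL=3.228e+09 Hz, fH=3.944e+09 Hz


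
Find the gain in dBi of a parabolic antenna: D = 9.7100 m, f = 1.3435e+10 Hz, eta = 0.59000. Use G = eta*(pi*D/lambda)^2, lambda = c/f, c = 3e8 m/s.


lambda = c / f = 3.0000e+08 / 1.3435e+10 = 0.02232974 m
G_linear = 0.59000 * (pi * 9.7100 / 0.02232974)^2 = 1.101090e+06
G_dBi = 10 * log10(1.101090e+06) = 60.42 dBi

60.42 dBi


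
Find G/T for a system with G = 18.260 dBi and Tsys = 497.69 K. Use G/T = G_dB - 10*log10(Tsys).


G/T = 18.260 - 10*log10(497.69) = 18.260 - 26.96959 = -8.710 dB/K

-8.710 dB/K


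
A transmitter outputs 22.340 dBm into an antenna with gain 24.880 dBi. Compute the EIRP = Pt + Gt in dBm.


EIRP = Pt + Gt = 22.340 + 24.880 = 47.22 dBm

47.22 dBm


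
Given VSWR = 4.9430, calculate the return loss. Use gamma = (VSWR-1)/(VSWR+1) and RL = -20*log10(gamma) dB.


gamma = (4.9430 - 1) / (4.9430 + 1) = 0.6634696
RL = -20 * log10(0.6634696) = 3.564 dB

3.564 dB


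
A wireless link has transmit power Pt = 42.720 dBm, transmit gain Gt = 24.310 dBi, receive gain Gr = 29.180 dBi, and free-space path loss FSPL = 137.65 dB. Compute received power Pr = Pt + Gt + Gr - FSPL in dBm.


Pr = 42.720 + 24.310 + 29.180 - 137.65 = -41.44 dBm

-41.44 dBm


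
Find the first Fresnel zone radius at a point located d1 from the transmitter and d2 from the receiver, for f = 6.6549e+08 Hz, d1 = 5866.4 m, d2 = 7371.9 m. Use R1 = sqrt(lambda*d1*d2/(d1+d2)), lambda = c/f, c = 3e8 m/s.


lambda = c / f = 3.0000e+08 / 6.6549e+08 = 0.4507957 m
R1 = sqrt(0.4507957 * 5866.4 * 7371.9 / (5866.4 + 7371.9)) = 38.38 m

38.38 m


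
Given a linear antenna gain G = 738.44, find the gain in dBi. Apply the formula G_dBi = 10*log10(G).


G_dBi = 10 * log10(738.44) = 28.68 dBi

28.68 dBi


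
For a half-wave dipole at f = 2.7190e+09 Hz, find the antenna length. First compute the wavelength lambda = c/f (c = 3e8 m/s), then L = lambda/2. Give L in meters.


lambda = c / f = 3.0000e+08 / 2.7190e+09 = 0.1103347 m
L = lambda / 2 = 0.1103347 / 2 = 0.05517 m

0.05517 m


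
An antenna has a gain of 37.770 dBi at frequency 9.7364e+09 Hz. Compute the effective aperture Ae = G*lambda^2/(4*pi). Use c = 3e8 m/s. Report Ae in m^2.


lambda = c / f = 3.0000e+08 / 9.7364e+09 = 0.03081221 m
G_linear = 10^(37.770/10) = 5984.116
Ae = G_linear * lambda^2 / (4*pi) = 5984.116 * 0.03081221^2 / (4*pi) = 0.4521 m^2

0.4521 m^2


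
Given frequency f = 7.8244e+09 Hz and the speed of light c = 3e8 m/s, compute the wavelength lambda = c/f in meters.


lambda = c / f = 3.0000e+08 / 7.8244e+09 = 0.03834 m

0.03834 m


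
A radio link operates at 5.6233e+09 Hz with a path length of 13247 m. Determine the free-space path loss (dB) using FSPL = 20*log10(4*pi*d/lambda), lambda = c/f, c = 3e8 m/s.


lambda = c / f = 3.0000e+08 / 5.6233e+09 = 0.05334946 m
FSPL = 20 * log10(4*pi*13247/0.05334946) = 129.9 dB

129.9 dB


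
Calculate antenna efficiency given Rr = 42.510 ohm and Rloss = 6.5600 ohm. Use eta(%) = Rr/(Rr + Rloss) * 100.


eta = 42.510 / (42.510 + 6.5600) * 100 = 86.63%

86.63%


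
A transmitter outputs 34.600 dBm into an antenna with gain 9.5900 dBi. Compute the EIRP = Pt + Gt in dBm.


EIRP = Pt + Gt = 34.600 + 9.5900 = 44.19 dBm

44.19 dBm


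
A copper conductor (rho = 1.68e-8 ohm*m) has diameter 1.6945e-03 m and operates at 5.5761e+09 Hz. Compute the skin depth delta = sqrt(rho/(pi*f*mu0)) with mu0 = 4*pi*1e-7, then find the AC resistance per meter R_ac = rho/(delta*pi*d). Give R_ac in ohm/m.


delta = sqrt(1.68e-8 / (pi * 5.5761e+09 * 4*pi*1e-7)) = 8.735937e-07 m
R_ac = 1.68e-8 / (8.735937e-07 * pi * 1.6945e-03) = 3.613 ohm/m

3.613 ohm/m


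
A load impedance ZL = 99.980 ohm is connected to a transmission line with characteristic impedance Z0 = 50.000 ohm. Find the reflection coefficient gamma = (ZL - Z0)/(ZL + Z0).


gamma = (99.980 - 50.000) / (99.980 + 50.000) = 0.3332

0.3332


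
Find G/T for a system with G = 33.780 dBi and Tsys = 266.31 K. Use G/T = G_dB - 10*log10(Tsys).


G/T = 33.780 - 10*log10(266.31) = 33.780 - 24.25387 = 9.526 dB/K

9.526 dB/K


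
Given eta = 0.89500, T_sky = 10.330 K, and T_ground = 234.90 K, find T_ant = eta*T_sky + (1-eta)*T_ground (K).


T_ant = 0.89500 * 10.330 + (1 - 0.89500) * 234.90 = 33.91 K

33.91 K


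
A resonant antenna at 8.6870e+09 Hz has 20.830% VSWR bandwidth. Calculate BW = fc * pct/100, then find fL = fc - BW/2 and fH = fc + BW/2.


BW = 8.6870e+09 * 20.830/100 = 1.809502e+09 Hz
fL = 8.6870e+09 - 1.809502e+09/2 = 7.782e+09 Hz
fH = 8.6870e+09 + 1.809502e+09/2 = 9.592e+09 Hz

BW=1.810e+09 Hz, fL=7.782e+09 Hz, fH=9.592e+09 Hz


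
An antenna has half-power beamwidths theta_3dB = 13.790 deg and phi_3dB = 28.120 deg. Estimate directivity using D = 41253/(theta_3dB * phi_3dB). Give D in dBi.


D_linear = 41253 / (13.790 * 28.120) = 106.3839
D_dBi = 10 * log10(106.3839) = 20.27 dBi

20.27 dBi


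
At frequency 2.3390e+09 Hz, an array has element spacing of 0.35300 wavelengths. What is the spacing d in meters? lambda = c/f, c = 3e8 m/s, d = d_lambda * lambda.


lambda = c / f = 3.0000e+08 / 2.3390e+09 = 0.1282599 m
d = 0.35300 * 0.1282599 = 0.04528 m

0.04528 m


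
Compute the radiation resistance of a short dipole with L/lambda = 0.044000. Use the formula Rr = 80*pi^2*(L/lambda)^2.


Rr = 80 * pi^2 * (0.044000)^2 = 80 * 9.869604 * 1.936000e-03 = 1.529 ohm

1.529 ohm


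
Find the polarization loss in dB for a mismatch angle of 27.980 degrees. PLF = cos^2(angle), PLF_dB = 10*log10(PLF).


PLF_linear = cos^2(27.980 deg) = 0.7798858
PLF_dB = 10 * log10(0.7798858) = -1.080 dB

-1.080 dB


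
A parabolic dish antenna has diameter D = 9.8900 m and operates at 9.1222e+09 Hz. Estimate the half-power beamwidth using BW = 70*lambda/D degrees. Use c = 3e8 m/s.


lambda = c / f = 3.0000e+08 / 9.1222e+09 = 0.03288680 m
BW = 70 * 0.03288680 / 9.8900 = 0.2328 deg

0.2328 deg


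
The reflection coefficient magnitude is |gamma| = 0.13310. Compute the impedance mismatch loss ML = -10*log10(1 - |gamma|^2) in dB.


ML = -10 * log10(1 - 0.13310^2) = -10 * log10(0.98228439) = 0.07763 dB

0.07763 dB


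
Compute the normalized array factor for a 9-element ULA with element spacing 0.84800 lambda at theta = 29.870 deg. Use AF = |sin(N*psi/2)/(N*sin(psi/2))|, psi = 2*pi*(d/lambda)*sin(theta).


psi = 2*pi*0.84800*sin(29.870 deg) = 2.653594 rad
AF = |sin(9*2.653594/2) / (9*sin(2.653594/2))| = 0.06701

0.06701


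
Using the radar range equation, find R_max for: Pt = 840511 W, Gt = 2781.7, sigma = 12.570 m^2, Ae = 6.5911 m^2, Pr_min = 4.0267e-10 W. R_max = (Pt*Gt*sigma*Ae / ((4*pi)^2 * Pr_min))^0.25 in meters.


R^4 = 840511*2781.7*12.570*6.5911 / ((4*pi)^2 * 4.0267e-10) = 3.046336e+18
R_max = 3.046336e+18^0.25 = 41778 m

41778 m


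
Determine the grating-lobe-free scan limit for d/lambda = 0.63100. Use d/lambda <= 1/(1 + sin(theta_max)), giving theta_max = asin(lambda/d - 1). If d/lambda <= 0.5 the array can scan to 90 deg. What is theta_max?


lambda/d - 1 = 1/0.63100 - 1 = 0.5847861
theta_max = asin(0.5847861) = 35.79 deg

35.79 deg


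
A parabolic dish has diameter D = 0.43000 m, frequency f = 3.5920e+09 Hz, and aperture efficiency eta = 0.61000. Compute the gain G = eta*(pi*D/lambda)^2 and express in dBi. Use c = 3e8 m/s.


lambda = c / f = 3.0000e+08 / 3.5920e+09 = 0.08351893 m
G_linear = 0.61000 * (pi * 0.43000 / 0.08351893)^2 = 159.5867
G_dBi = 10 * log10(159.5867) = 22.03 dBi

22.03 dBi


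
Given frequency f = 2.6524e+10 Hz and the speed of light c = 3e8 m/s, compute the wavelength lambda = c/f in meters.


lambda = c / f = 3.0000e+08 / 2.6524e+10 = 0.01131 m

0.01131 m


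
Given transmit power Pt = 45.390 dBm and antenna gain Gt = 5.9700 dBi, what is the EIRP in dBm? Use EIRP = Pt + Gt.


EIRP = Pt + Gt = 45.390 + 5.9700 = 51.36 dBm

51.36 dBm


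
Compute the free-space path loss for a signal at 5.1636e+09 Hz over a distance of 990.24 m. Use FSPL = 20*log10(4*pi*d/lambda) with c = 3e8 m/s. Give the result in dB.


lambda = c / f = 3.0000e+08 / 5.1636e+09 = 0.05809900 m
FSPL = 20 * log10(4*pi*990.24/0.05809900) = 106.6 dB

106.6 dB


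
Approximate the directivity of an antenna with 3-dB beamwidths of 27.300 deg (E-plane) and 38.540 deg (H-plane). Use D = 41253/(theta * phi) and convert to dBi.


D_linear = 41253 / (27.300 * 38.540) = 39.20859
D_dBi = 10 * log10(39.20859) = 15.93 dBi

15.93 dBi


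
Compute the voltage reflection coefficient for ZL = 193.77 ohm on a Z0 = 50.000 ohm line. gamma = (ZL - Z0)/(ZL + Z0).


gamma = (193.77 - 50.000) / (193.77 + 50.000) = 0.5898

0.5898


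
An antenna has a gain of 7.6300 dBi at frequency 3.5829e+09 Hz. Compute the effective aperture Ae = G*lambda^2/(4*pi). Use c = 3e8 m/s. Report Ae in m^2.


lambda = c / f = 3.0000e+08 / 3.5829e+09 = 0.08373106 m
G_linear = 10^(7.6300/10) = 5.794287
Ae = G_linear * lambda^2 / (4*pi) = 5.794287 * 0.08373106^2 / (4*pi) = 3.233e-03 m^2

3.233e-03 m^2


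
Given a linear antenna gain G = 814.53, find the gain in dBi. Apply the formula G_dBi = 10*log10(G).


G_dBi = 10 * log10(814.53) = 29.11 dBi

29.11 dBi


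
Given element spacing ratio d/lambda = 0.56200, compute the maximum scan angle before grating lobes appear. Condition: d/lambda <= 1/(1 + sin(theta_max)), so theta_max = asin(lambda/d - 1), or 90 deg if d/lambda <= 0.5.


lambda/d - 1 = 1/0.56200 - 1 = 0.7793594
theta_max = asin(0.7793594) = 51.20 deg

51.20 deg


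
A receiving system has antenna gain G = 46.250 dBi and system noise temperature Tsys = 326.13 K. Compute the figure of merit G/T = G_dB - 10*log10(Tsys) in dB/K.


G/T = 46.250 - 10*log10(326.13) = 46.250 - 25.13391 = 21.12 dB/K

21.12 dB/K


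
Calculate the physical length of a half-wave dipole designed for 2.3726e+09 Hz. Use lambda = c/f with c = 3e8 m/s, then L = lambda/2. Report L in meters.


lambda = c / f = 3.0000e+08 / 2.3726e+09 = 0.1264436 m
L = lambda / 2 = 0.1264436 / 2 = 0.06322 m

0.06322 m


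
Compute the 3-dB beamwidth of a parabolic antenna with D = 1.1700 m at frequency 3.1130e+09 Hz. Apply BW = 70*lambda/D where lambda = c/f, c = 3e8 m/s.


lambda = c / f = 3.0000e+08 / 3.1130e+09 = 0.09637006 m
BW = 70 * 0.09637006 / 1.1700 = 5.766 deg

5.766 deg


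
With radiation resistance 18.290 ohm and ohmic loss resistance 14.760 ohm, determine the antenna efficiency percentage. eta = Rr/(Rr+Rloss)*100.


eta = 18.290 / (18.290 + 14.760) * 100 = 55.34%

55.34%


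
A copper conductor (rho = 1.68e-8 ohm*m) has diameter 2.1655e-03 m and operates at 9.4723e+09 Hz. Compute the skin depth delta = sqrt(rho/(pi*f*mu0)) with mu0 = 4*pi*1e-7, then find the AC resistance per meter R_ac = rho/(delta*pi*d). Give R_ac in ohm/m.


delta = sqrt(1.68e-8 / (pi * 9.4723e+09 * 4*pi*1e-7)) = 6.702658e-07 m
R_ac = 1.68e-8 / (6.702658e-07 * pi * 2.1655e-03) = 3.684 ohm/m

3.684 ohm/m


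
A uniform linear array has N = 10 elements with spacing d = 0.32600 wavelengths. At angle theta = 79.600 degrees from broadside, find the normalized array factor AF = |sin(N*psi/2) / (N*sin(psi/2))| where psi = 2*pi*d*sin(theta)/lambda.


psi = 2*pi*0.32600*sin(79.600 deg) = 2.014668 rad
AF = |sin(10*2.014668/2) / (10*sin(2.014668/2))| = 0.07145

0.07145


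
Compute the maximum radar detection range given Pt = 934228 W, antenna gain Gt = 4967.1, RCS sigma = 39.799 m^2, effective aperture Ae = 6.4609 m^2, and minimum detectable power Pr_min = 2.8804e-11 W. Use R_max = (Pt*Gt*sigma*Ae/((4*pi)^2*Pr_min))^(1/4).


R^4 = 934228*4967.1*39.799*6.4609 / ((4*pi)^2 * 2.8804e-11) = 2.623303e+20
R_max = 2.623303e+20^0.25 = 127266 m

127266 m


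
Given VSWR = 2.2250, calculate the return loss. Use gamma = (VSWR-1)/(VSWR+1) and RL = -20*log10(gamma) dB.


gamma = (2.2250 - 1) / (2.2250 + 1) = 0.3798450
RL = -20 * log10(0.3798450) = 8.408 dB

8.408 dB


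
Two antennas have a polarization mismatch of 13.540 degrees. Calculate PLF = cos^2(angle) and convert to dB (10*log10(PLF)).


PLF_linear = cos^2(13.540 deg) = 0.9451859
PLF_dB = 10 * log10(0.9451859) = -0.2448 dB

-0.2448 dB
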